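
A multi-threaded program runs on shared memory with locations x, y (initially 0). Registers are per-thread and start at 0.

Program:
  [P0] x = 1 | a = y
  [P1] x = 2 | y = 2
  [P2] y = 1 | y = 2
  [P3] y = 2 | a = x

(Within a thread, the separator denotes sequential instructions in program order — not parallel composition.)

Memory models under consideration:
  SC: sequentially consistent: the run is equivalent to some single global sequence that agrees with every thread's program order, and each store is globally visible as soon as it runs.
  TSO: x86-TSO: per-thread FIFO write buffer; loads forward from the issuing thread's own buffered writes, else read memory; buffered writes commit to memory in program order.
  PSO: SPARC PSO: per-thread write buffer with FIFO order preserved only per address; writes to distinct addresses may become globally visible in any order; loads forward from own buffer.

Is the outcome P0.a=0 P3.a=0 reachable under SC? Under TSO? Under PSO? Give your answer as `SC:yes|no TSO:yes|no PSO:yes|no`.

outcome vector order: (P0.a,P3.a)
SC: 8 outcomes — {(0,1) (0,2) (1,0) (1,1) (1,2) (2,0) (2,1) (2,2)}
TSO: 9 outcomes — {(0,0) (0,1) (0,2) (1,0) (1,1) (1,2) (2,0) (2,1) (2,2)}
PSO: 9 outcomes — {(0,0) (0,1) (0,2) (1,0) (1,1) (1,2) (2,0) (2,1) (2,2)}
target (0,0) ∈ {TSO,PSO}

SC:no TSO:yes PSO:yes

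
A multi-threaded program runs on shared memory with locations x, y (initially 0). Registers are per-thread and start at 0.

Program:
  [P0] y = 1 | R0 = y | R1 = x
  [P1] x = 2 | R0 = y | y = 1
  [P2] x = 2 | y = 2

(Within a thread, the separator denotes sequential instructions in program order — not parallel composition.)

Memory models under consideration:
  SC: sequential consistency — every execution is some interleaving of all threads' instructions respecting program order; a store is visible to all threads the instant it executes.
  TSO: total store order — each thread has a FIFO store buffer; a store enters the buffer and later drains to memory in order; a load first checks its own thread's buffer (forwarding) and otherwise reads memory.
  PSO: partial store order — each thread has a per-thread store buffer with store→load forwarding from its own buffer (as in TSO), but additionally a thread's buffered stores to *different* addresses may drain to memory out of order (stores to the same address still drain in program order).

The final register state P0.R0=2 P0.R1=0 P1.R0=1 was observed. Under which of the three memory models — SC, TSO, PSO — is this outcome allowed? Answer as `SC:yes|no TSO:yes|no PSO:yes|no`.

outcome vector order: (P0.R0,P0.R1,P1.R0)
under SC → 101 102 120 121 122 220 221 222
under TSO → 100 101 102 120 121 122 220 221 222
under PSO → 100 101 102 120 121 122 200 201 202 220 221 222
target 201 ∈ {PSO}

SC:no TSO:no PSO:yes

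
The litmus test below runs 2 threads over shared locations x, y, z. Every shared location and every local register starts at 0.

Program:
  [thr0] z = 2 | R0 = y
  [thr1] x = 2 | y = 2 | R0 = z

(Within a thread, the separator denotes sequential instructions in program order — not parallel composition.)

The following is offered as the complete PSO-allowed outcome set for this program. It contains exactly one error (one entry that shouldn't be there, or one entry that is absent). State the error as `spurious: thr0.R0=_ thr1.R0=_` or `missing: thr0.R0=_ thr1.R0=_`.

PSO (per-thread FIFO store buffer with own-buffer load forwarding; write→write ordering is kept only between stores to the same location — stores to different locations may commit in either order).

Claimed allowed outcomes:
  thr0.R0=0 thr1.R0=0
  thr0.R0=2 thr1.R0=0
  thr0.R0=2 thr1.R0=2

missing: thr0.R0=0 thr1.R0=2

outcome vector order: (thr0.R0,thr1.R0)
[PSO] allowed = {00, 02, 20, 22}
PSO∖claimed = {02}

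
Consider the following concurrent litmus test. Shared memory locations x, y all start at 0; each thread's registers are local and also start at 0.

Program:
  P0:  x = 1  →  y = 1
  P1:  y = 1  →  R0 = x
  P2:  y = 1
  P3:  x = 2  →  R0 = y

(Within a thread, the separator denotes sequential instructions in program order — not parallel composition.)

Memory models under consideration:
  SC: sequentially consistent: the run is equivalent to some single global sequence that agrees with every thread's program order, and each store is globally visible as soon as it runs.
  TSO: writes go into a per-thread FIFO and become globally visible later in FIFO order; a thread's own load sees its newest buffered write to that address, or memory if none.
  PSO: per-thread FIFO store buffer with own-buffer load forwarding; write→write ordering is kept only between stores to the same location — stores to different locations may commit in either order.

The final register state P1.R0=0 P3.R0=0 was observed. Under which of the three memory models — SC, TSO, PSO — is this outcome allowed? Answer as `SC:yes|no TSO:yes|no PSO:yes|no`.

SC:no TSO:yes PSO:yes

outcome vector order: (P1.R0,P3.R0)
under SC → 01; 10; 11; 20; 21
under TSO → 00; 01; 10; 11; 20; 21
under PSO → 00; 01; 10; 11; 20; 21
target 00 ∈ {TSO,PSO}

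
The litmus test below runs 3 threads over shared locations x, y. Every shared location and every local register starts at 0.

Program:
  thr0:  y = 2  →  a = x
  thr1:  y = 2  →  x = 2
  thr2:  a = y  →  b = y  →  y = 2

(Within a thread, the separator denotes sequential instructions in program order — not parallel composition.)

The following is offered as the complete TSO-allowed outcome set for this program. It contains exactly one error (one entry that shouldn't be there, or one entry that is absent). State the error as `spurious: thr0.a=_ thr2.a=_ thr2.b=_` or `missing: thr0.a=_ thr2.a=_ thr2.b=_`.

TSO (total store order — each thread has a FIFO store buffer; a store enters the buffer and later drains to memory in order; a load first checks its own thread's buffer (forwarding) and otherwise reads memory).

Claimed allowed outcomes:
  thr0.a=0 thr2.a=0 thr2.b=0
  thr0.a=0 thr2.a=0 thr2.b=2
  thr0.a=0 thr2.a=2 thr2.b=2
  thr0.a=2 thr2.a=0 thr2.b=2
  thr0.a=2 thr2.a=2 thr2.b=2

missing: thr0.a=2 thr2.a=0 thr2.b=0

outcome vector order: (thr0.a,thr2.a,thr2.b)
under TSO → 0/0/0; 0/0/2; 0/2/2; 2/0/0; 2/0/2; 2/2/2
TSO∖claimed = {2/0/0}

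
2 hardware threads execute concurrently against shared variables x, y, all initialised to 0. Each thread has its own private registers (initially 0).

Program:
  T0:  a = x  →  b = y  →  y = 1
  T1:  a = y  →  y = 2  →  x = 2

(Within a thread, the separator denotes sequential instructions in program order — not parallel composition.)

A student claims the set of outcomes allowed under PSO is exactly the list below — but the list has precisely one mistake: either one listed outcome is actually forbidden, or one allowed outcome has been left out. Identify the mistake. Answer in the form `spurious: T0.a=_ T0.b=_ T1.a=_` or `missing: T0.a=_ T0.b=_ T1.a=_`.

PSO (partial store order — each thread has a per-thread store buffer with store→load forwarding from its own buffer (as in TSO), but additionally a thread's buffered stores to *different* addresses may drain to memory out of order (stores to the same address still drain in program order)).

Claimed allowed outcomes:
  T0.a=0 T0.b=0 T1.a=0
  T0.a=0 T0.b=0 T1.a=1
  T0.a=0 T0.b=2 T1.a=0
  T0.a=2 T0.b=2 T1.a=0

outcome vector order: (T0.a,T0.b,T1.a)
PSO (5): <0 0 0>, <0 0 1>, <0 2 0>, <2 0 0>, <2 2 0>
PSO∖claimed = {<2 0 0>}

missing: T0.a=2 T0.b=0 T1.a=0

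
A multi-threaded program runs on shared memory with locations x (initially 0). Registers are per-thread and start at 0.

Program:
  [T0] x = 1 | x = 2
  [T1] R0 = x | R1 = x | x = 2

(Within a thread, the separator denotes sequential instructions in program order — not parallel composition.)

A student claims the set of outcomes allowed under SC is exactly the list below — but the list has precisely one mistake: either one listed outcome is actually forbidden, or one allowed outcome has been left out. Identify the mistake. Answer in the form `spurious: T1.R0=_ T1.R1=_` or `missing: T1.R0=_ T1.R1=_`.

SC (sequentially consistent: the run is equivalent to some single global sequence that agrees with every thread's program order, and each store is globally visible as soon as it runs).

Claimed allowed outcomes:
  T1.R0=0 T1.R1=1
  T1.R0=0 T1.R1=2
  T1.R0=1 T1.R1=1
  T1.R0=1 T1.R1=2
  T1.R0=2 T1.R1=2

missing: T1.R0=0 T1.R1=0

outcome vector order: (T1.R0,T1.R1)
SC (6): (0,0), (0,1), (0,2), (1,1), (1,2), (2,2)
SC∖claimed = {(0,0)}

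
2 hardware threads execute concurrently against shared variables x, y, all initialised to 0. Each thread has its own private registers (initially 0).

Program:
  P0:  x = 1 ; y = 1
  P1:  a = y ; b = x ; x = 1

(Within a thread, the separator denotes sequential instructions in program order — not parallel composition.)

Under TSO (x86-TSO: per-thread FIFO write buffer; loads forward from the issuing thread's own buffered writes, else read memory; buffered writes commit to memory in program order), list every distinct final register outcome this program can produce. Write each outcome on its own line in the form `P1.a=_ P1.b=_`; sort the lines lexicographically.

P1.a=0 P1.b=0
P1.a=0 P1.b=1
P1.a=1 P1.b=1

outcome vector order: (P1.a,P1.b)
|TSO outcomes| = 3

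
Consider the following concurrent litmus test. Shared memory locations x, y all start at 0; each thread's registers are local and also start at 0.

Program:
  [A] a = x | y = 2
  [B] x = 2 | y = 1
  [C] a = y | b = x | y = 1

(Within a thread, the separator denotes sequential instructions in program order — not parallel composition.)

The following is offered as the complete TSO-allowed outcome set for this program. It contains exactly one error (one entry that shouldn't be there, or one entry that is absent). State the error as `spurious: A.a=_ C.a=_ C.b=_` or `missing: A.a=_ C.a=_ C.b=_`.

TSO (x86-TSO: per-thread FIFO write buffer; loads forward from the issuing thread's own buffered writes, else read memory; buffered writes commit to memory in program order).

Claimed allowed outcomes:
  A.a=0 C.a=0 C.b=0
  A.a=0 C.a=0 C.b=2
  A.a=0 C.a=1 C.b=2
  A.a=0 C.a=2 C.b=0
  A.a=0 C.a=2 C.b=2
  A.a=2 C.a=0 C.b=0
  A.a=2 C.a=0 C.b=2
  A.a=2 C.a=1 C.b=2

outcome vector order: (A.a,C.a,C.b)
[TSO] allowed = {<0 0 0>, <0 0 2>, <0 1 2>, <0 2 0>, <0 2 2>, <2 0 0>, <2 0 2>, <2 1 2>, <2 2 2>}
TSO∖claimed = {<2 2 2>}

missing: A.a=2 C.a=2 C.b=2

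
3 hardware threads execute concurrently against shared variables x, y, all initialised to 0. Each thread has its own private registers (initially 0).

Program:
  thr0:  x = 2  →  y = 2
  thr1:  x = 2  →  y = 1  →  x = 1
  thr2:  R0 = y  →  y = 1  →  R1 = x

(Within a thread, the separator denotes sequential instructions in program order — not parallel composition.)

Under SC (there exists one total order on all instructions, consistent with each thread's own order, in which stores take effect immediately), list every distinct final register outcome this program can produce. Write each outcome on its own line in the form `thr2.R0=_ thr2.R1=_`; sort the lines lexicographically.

outcome vector order: (thr2.R0,thr2.R1)
|SC outcomes| = 7

thr2.R0=0 thr2.R1=0
thr2.R0=0 thr2.R1=1
thr2.R0=0 thr2.R1=2
thr2.R0=1 thr2.R1=1
thr2.R0=1 thr2.R1=2
thr2.R0=2 thr2.R1=1
thr2.R0=2 thr2.R1=2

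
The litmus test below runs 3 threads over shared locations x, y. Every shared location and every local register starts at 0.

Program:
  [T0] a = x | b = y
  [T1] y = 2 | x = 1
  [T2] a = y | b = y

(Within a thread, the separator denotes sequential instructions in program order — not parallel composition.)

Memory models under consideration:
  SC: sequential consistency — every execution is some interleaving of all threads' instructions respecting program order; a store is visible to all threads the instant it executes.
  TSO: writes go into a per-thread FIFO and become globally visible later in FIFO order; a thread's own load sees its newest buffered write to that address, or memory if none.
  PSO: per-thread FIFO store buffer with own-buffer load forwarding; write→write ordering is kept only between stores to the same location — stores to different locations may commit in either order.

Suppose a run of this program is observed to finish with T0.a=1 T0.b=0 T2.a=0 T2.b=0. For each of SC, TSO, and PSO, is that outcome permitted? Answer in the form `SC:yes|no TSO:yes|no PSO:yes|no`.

SC:no TSO:no PSO:yes

outcome vector order: (T0.a,T0.b,T2.a,T2.b)
SC: 9 outcomes — {0/0/0/0; 0/0/0/2; 0/0/2/2; 0/2/0/0; 0/2/0/2; 0/2/2/2; 1/2/0/0; 1/2/0/2; 1/2/2/2}
TSO: 9 outcomes — {0/0/0/0; 0/0/0/2; 0/0/2/2; 0/2/0/0; 0/2/0/2; 0/2/2/2; 1/2/0/0; 1/2/0/2; 1/2/2/2}
PSO: 12 outcomes — {0/0/0/0; 0/0/0/2; 0/0/2/2; 0/2/0/0; 0/2/0/2; 0/2/2/2; 1/0/0/0; 1/0/0/2; 1/0/2/2; 1/2/0/0; 1/2/0/2; 1/2/2/2}
target 1/0/0/0 ∈ {PSO}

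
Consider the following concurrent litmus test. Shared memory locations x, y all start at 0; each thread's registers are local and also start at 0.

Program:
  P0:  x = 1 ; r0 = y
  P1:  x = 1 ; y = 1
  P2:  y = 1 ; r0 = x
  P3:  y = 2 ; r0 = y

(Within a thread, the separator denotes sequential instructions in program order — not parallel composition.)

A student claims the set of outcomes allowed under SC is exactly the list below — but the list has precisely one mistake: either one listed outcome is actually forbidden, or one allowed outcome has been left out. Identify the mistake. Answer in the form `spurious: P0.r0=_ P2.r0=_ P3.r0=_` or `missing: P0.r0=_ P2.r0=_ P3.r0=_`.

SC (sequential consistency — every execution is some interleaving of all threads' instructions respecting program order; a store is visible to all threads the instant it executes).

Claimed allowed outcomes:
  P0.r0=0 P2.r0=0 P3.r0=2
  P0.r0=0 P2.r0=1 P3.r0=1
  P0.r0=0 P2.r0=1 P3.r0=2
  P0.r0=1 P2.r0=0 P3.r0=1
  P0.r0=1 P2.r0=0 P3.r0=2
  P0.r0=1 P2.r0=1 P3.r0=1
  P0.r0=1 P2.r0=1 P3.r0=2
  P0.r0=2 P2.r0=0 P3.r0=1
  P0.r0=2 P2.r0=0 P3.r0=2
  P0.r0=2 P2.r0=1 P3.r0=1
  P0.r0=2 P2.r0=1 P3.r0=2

outcome vector order: (P0.r0,P2.r0,P3.r0)
SC: 10 outcomes — {011, 012, 101, 102, 111, 112, 201, 202, 211, 212}
claimed∖SC = {002}

spurious: P0.r0=0 P2.r0=0 P3.r0=2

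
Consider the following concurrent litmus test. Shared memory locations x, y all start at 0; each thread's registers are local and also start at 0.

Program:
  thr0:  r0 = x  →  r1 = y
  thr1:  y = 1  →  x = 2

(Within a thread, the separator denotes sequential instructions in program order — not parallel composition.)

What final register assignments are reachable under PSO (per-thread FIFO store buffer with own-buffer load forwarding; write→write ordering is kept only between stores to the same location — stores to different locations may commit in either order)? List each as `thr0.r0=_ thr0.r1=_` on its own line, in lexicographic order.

outcome vector order: (thr0.r0,thr0.r1)
|PSO outcomes| = 4

thr0.r0=0 thr0.r1=0
thr0.r0=0 thr0.r1=1
thr0.r0=2 thr0.r1=0
thr0.r0=2 thr0.r1=1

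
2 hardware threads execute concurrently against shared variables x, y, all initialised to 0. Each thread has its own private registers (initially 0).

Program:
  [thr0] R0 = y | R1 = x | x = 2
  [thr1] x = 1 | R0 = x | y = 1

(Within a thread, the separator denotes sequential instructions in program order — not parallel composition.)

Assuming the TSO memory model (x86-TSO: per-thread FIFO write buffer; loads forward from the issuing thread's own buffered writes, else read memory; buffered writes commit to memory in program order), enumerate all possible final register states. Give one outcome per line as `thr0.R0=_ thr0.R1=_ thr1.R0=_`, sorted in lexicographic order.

thr0.R0=0 thr0.R1=0 thr1.R0=1
thr0.R0=0 thr0.R1=0 thr1.R0=2
thr0.R0=0 thr0.R1=1 thr1.R0=1
thr0.R0=0 thr0.R1=1 thr1.R0=2
thr0.R0=1 thr0.R1=1 thr1.R0=1

outcome vector order: (thr0.R0,thr0.R1,thr1.R0)
|TSO outcomes| = 5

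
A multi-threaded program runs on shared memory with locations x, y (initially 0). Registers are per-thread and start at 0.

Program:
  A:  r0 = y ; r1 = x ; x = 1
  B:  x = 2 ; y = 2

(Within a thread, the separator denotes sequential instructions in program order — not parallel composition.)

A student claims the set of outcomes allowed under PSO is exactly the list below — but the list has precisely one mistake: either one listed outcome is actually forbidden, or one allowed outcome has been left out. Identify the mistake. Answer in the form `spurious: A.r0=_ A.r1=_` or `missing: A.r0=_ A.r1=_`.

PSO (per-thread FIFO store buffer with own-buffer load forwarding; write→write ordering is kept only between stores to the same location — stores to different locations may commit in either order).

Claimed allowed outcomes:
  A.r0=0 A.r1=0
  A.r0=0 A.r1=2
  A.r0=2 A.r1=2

outcome vector order: (A.r0,A.r1)
PSO: 4 outcomes — {(0,0) (0,2) (2,0) (2,2)}
PSO∖claimed = {(2,0)}

missing: A.r0=2 A.r1=0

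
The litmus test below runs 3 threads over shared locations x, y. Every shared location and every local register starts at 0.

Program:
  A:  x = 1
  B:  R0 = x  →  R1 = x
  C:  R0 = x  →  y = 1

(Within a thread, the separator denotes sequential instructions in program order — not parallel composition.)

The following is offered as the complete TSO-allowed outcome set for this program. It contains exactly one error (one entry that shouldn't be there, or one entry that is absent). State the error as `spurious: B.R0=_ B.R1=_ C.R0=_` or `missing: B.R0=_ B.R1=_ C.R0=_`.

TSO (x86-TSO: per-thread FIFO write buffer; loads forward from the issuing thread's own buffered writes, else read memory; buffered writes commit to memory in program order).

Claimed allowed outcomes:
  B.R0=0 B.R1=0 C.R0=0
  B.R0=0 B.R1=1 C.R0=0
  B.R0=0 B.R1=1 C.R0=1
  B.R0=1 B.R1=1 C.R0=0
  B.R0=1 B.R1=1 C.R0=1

missing: B.R0=0 B.R1=0 C.R0=1

outcome vector order: (B.R0,B.R1,C.R0)
TSO: 6 outcomes — {<0 0 0>; <0 0 1>; <0 1 0>; <0 1 1>; <1 1 0>; <1 1 1>}
TSO∖claimed = {<0 0 1>}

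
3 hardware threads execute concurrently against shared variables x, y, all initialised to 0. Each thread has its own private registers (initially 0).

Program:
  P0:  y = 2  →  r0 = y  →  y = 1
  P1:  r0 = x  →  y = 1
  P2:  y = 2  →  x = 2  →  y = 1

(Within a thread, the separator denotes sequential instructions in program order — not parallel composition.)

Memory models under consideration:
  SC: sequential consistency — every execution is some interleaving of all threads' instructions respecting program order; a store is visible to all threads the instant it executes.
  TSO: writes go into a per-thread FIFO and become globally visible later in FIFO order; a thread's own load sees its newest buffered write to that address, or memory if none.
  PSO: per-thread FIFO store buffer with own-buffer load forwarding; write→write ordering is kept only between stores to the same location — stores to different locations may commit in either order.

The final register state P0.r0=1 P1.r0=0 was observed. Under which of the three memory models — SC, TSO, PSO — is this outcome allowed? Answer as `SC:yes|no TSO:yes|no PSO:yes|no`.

SC:yes TSO:yes PSO:yes

outcome vector order: (P0.r0,P1.r0)
SC: 4 outcomes — {<1 0> <1 2> <2 0> <2 2>}
TSO: 4 outcomes — {<1 0> <1 2> <2 0> <2 2>}
PSO: 4 outcomes — {<1 0> <1 2> <2 0> <2 2>}
target <1 0> ∈ {SC,TSO,PSO}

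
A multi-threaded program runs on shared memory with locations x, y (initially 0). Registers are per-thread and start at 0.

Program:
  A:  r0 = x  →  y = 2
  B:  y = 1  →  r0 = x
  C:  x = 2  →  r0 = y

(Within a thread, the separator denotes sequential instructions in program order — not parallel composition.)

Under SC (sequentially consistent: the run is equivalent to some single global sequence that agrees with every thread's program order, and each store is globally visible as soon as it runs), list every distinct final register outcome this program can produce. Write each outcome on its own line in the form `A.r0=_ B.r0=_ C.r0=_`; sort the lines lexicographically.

outcome vector order: (A.r0,B.r0,C.r0)
|SC outcomes| = 10

A.r0=0 B.r0=0 C.r0=1
A.r0=0 B.r0=0 C.r0=2
A.r0=0 B.r0=2 C.r0=0
A.r0=0 B.r0=2 C.r0=1
A.r0=0 B.r0=2 C.r0=2
A.r0=2 B.r0=0 C.r0=1
A.r0=2 B.r0=0 C.r0=2
A.r0=2 B.r0=2 C.r0=0
A.r0=2 B.r0=2 C.r0=1
A.r0=2 B.r0=2 C.r0=2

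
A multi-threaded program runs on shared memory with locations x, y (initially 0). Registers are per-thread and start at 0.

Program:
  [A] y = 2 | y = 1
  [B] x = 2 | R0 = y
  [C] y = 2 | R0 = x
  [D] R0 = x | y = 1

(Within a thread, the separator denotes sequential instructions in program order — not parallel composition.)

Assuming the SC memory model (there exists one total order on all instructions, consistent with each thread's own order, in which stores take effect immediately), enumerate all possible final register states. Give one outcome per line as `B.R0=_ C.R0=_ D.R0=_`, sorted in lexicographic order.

outcome vector order: (B.R0,C.R0,D.R0)
|SC outcomes| = 10

B.R0=0 C.R0=2 D.R0=0
B.R0=0 C.R0=2 D.R0=2
B.R0=1 C.R0=0 D.R0=0
B.R0=1 C.R0=0 D.R0=2
B.R0=1 C.R0=2 D.R0=0
B.R0=1 C.R0=2 D.R0=2
B.R0=2 C.R0=0 D.R0=0
B.R0=2 C.R0=0 D.R0=2
B.R0=2 C.R0=2 D.R0=0
B.R0=2 C.R0=2 D.R0=2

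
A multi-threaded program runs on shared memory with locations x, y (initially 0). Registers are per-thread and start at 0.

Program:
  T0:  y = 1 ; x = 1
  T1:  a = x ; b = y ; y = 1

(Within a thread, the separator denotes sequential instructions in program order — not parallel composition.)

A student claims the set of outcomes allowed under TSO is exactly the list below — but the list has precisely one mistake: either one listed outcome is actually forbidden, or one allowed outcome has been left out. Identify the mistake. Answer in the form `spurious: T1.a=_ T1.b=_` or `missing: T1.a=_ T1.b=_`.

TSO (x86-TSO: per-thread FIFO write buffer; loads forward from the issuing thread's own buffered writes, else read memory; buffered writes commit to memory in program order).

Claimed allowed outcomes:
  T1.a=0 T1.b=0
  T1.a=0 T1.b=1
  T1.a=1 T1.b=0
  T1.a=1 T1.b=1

outcome vector order: (T1.a,T1.b)
under TSO → <0 0>; <0 1>; <1 1>
claimed∖TSO = {<1 0>}

spurious: T1.a=1 T1.b=0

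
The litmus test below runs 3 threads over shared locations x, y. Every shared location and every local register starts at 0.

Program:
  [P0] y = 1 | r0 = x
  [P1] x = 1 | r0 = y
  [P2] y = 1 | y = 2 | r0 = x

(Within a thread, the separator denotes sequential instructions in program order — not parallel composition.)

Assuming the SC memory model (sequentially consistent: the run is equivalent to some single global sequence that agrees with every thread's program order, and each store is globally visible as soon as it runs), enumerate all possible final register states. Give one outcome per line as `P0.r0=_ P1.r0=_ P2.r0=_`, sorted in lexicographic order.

P0.r0=0 P1.r0=1 P2.r0=0
P0.r0=0 P1.r0=1 P2.r0=1
P0.r0=0 P1.r0=2 P2.r0=0
P0.r0=0 P1.r0=2 P2.r0=1
P0.r0=1 P1.r0=0 P2.r0=1
P0.r0=1 P1.r0=1 P2.r0=0
P0.r0=1 P1.r0=1 P2.r0=1
P0.r0=1 P1.r0=2 P2.r0=0
P0.r0=1 P1.r0=2 P2.r0=1

outcome vector order: (P0.r0,P1.r0,P2.r0)
|SC outcomes| = 9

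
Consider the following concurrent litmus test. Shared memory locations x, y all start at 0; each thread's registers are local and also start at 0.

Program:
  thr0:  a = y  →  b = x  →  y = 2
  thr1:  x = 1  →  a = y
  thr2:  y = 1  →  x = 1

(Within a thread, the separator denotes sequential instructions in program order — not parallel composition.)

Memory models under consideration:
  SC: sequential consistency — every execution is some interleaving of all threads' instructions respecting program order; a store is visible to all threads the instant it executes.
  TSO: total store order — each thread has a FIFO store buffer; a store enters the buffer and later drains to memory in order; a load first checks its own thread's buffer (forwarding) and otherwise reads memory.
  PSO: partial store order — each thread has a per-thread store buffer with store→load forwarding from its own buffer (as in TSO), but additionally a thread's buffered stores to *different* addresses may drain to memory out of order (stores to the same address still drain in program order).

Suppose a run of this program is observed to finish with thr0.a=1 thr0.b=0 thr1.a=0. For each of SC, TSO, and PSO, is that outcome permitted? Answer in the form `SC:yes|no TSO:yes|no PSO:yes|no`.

SC:no TSO:yes PSO:yes

outcome vector order: (thr0.a,thr0.b,thr1.a)
SC (11): 0/0/0; 0/0/1; 0/0/2; 0/1/0; 0/1/1; 0/1/2; 1/0/1; 1/0/2; 1/1/0; 1/1/1; 1/1/2
TSO (12): 0/0/0; 0/0/1; 0/0/2; 0/1/0; 0/1/1; 0/1/2; 1/0/0; 1/0/1; 1/0/2; 1/1/0; 1/1/1; 1/1/2
PSO (12): 0/0/0; 0/0/1; 0/0/2; 0/1/0; 0/1/1; 0/1/2; 1/0/0; 1/0/1; 1/0/2; 1/1/0; 1/1/1; 1/1/2
target 1/0/0 ∈ {TSO,PSO}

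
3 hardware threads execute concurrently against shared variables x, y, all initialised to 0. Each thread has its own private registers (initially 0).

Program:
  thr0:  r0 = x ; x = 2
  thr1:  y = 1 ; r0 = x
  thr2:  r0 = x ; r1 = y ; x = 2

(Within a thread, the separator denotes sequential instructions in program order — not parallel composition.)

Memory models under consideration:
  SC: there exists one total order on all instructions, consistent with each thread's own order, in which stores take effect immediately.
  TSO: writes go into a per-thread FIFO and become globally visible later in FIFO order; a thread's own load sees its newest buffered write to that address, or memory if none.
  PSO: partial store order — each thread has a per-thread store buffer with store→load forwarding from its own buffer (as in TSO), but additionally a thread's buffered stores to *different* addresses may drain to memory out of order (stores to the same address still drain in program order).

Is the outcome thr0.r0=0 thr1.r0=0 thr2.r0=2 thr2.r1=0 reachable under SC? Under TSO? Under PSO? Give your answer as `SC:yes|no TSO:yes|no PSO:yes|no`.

outcome vector order: (thr0.r0,thr1.r0,thr2.r0,thr2.r1)
SC (11): (0,0,0,0); (0,0,0,1); (0,0,2,1); (0,2,0,0); (0,2,0,1); (0,2,2,0); (0,2,2,1); (2,0,0,0); (2,0,0,1); (2,2,0,0); (2,2,0,1)
TSO (12): (0,0,0,0); (0,0,0,1); (0,0,2,0); (0,0,2,1); (0,2,0,0); (0,2,0,1); (0,2,2,0); (0,2,2,1); (2,0,0,0); (2,0,0,1); (2,2,0,0); (2,2,0,1)
PSO (12): (0,0,0,0); (0,0,0,1); (0,0,2,0); (0,0,2,1); (0,2,0,0); (0,2,0,1); (0,2,2,0); (0,2,2,1); (2,0,0,0); (2,0,0,1); (2,2,0,0); (2,2,0,1)
target (0,0,2,0) ∈ {TSO,PSO}

SC:no TSO:yes PSO:yes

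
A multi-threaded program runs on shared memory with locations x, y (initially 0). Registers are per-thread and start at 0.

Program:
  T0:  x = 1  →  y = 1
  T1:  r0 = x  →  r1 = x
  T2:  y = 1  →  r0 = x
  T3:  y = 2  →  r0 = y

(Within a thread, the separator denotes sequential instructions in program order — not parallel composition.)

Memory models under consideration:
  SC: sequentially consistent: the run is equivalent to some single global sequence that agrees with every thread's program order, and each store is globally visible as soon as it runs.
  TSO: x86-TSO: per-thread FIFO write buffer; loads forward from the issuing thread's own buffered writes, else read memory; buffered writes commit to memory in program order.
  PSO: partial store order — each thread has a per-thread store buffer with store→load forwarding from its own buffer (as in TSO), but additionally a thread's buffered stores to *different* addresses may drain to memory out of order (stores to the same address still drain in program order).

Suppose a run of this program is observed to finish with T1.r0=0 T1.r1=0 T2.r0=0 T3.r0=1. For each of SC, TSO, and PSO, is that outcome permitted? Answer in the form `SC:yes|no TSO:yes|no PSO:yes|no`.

outcome vector order: (T1.r0,T1.r1,T2.r0,T3.r0)
SC: 12 outcomes — {0/0/0/1 0/0/0/2 0/0/1/1 0/0/1/2 0/1/0/1 0/1/0/2 0/1/1/1 0/1/1/2 1/1/0/1 1/1/0/2 1/1/1/1 1/1/1/2}
TSO: 12 outcomes — {0/0/0/1 0/0/0/2 0/0/1/1 0/0/1/2 0/1/0/1 0/1/0/2 0/1/1/1 0/1/1/2 1/1/0/1 1/1/0/2 1/1/1/1 1/1/1/2}
PSO: 12 outcomes — {0/0/0/1 0/0/0/2 0/0/1/1 0/0/1/2 0/1/0/1 0/1/0/2 0/1/1/1 0/1/1/2 1/1/0/1 1/1/0/2 1/1/1/1 1/1/1/2}
target 0/0/0/1 ∈ {SC,TSO,PSO}

SC:yes TSO:yes PSO:yes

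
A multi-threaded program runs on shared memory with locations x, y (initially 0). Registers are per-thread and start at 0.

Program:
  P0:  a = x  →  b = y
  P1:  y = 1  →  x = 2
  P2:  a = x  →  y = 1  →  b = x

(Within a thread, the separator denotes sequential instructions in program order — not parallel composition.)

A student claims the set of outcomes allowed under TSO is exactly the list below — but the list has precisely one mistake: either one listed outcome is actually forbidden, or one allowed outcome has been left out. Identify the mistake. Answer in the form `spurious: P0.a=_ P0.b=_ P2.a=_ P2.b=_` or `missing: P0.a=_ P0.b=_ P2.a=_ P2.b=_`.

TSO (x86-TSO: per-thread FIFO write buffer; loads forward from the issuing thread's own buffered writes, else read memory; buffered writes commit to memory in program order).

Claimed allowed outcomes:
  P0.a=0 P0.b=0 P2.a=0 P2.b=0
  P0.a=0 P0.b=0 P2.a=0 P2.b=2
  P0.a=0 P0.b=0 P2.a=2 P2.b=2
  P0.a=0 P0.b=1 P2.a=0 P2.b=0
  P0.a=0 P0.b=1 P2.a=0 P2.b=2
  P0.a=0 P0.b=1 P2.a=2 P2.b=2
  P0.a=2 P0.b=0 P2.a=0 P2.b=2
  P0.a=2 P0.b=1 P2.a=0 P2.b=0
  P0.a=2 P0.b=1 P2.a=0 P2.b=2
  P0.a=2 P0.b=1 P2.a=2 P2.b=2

spurious: P0.a=2 P0.b=0 P2.a=0 P2.b=2

outcome vector order: (P0.a,P0.b,P2.a,P2.b)
TSO (9): <0 0 0 0>; <0 0 0 2>; <0 0 2 2>; <0 1 0 0>; <0 1 0 2>; <0 1 2 2>; <2 1 0 0>; <2 1 0 2>; <2 1 2 2>
claimed∖TSO = {<2 0 0 2>}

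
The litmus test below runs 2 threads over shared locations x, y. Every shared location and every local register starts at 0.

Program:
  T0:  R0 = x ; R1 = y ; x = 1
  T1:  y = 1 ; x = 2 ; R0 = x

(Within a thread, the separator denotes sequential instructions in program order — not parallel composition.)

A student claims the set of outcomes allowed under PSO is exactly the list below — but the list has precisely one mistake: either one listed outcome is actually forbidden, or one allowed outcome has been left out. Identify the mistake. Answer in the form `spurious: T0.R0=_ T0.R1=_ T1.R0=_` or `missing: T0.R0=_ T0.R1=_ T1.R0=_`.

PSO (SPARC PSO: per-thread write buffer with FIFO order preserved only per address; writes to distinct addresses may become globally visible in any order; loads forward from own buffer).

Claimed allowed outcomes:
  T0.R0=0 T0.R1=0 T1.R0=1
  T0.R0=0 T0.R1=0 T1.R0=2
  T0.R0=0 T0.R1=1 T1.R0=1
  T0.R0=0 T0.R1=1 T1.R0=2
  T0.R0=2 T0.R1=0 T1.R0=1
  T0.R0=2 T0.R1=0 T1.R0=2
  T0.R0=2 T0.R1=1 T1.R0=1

outcome vector order: (T0.R0,T0.R1,T1.R0)
PSO (8): 0/0/1; 0/0/2; 0/1/1; 0/1/2; 2/0/1; 2/0/2; 2/1/1; 2/1/2
PSO∖claimed = {2/1/2}

missing: T0.R0=2 T0.R1=1 T1.R0=2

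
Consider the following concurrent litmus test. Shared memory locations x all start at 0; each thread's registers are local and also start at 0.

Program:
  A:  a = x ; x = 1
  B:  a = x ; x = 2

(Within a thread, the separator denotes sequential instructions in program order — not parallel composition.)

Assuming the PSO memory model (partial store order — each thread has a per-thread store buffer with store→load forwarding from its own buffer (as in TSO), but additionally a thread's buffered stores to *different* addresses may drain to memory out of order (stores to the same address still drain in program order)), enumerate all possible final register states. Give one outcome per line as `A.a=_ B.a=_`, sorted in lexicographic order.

A.a=0 B.a=0
A.a=0 B.a=1
A.a=2 B.a=0

outcome vector order: (A.a,B.a)
|PSO outcomes| = 3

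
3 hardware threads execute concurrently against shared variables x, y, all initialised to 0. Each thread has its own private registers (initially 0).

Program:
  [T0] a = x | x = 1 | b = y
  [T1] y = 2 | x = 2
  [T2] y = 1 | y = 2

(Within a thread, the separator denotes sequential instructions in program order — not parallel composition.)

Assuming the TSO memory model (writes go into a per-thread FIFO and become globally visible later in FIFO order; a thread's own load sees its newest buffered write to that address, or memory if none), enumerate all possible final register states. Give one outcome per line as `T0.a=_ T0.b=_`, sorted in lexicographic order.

T0.a=0 T0.b=0
T0.a=0 T0.b=1
T0.a=0 T0.b=2
T0.a=2 T0.b=1
T0.a=2 T0.b=2

outcome vector order: (T0.a,T0.b)
|TSO outcomes| = 5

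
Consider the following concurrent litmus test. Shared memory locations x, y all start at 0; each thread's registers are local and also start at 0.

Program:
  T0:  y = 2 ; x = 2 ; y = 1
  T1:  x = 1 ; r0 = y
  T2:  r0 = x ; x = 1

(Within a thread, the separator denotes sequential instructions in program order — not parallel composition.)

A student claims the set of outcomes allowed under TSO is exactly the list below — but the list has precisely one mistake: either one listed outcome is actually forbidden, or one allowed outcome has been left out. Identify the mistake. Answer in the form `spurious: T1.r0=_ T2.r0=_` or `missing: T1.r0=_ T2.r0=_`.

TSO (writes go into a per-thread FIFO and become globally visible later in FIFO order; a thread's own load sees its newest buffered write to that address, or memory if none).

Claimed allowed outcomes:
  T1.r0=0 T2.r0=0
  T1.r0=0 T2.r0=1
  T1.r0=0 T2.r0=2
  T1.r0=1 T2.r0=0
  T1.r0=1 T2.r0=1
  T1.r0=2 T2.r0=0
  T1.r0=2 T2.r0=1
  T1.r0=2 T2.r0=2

missing: T1.r0=1 T2.r0=2

outcome vector order: (T1.r0,T2.r0)
under TSO → 0/0 0/1 0/2 1/0 1/1 1/2 2/0 2/1 2/2
TSO∖claimed = {1/2}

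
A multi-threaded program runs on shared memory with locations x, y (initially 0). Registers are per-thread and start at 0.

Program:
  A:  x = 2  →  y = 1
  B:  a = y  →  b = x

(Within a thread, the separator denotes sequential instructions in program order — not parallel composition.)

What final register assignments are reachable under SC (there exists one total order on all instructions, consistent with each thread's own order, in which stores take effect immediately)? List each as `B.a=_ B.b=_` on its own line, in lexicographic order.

outcome vector order: (B.a,B.b)
|SC outcomes| = 3

B.a=0 B.b=0
B.a=0 B.b=2
B.a=1 B.b=2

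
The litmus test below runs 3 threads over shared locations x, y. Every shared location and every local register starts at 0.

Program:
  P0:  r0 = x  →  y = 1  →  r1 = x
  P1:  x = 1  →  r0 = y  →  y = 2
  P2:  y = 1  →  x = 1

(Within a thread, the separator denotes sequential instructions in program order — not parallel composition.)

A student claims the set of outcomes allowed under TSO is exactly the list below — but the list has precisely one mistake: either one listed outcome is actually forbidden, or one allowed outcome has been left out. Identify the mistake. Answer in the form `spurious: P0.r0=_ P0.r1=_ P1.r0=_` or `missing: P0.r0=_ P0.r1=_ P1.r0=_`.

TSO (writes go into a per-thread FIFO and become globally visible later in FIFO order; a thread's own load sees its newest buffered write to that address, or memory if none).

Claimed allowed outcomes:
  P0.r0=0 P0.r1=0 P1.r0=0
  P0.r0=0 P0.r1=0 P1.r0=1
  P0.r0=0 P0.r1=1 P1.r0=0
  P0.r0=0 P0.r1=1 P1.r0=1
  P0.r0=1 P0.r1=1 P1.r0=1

outcome vector order: (P0.r0,P0.r1,P1.r0)
[TSO] allowed = {<0 0 0>; <0 0 1>; <0 1 0>; <0 1 1>; <1 1 0>; <1 1 1>}
TSO∖claimed = {<1 1 0>}

missing: P0.r0=1 P0.r1=1 P1.r0=0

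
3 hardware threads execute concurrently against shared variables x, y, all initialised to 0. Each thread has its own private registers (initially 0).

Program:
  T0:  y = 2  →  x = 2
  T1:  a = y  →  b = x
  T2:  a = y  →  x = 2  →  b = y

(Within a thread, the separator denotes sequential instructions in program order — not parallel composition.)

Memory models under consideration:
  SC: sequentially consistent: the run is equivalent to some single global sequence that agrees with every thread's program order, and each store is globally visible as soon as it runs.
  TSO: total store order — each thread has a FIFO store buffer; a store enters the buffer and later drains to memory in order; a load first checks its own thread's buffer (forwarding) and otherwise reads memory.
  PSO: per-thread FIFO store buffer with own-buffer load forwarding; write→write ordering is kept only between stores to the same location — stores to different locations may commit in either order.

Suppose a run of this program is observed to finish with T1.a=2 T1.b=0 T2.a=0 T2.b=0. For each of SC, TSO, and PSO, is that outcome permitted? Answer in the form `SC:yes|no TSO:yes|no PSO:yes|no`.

SC:no TSO:yes PSO:yes

outcome vector order: (T1.a,T1.b,T2.a,T2.b)
under SC → 0000; 0002; 0022; 0200; 0202; 0222; 2002; 2022; 2200; 2202; 2222
under TSO → 0000; 0002; 0022; 0200; 0202; 0222; 2000; 2002; 2022; 2200; 2202; 2222
under PSO → 0000; 0002; 0022; 0200; 0202; 0222; 2000; 2002; 2022; 2200; 2202; 2222
target 2000 ∈ {TSO,PSO}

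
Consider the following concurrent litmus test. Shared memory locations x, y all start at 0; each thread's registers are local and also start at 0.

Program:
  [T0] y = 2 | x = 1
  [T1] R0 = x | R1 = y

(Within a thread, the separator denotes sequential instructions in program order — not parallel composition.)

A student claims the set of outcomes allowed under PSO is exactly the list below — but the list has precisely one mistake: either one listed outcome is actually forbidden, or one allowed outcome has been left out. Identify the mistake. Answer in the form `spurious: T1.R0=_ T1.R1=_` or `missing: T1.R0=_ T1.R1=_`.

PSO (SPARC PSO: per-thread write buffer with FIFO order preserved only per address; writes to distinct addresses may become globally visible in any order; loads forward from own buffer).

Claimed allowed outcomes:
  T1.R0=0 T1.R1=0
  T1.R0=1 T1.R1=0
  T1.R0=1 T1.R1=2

missing: T1.R0=0 T1.R1=2

outcome vector order: (T1.R0,T1.R1)
under PSO → <0 0>; <0 2>; <1 0>; <1 2>
PSO∖claimed = {<0 2>}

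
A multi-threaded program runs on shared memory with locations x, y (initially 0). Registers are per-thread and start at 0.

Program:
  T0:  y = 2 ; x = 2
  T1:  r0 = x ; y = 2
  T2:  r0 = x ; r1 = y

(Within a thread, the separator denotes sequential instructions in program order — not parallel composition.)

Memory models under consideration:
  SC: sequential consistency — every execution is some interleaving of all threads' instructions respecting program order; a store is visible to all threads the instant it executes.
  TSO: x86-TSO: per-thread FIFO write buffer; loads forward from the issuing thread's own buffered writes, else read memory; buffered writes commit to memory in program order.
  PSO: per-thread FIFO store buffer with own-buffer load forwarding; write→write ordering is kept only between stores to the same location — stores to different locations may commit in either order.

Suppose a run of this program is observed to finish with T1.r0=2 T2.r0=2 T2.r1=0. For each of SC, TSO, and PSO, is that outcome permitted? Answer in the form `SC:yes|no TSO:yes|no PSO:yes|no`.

SC:no TSO:no PSO:yes

outcome vector order: (T1.r0,T2.r0,T2.r1)
SC (6): 000; 002; 022; 200; 202; 222
TSO (6): 000; 002; 022; 200; 202; 222
PSO (8): 000; 002; 020; 022; 200; 202; 220; 222
target 220 ∈ {PSO}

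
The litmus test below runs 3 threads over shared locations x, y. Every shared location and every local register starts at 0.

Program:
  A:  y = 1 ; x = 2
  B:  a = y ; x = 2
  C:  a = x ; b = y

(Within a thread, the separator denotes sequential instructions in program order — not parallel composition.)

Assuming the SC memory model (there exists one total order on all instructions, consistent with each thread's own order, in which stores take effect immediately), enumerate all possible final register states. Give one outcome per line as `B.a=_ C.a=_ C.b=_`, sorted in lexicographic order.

B.a=0 C.a=0 C.b=0
B.a=0 C.a=0 C.b=1
B.a=0 C.a=2 C.b=0
B.a=0 C.a=2 C.b=1
B.a=1 C.a=0 C.b=0
B.a=1 C.a=0 C.b=1
B.a=1 C.a=2 C.b=1

outcome vector order: (B.a,C.a,C.b)
|SC outcomes| = 7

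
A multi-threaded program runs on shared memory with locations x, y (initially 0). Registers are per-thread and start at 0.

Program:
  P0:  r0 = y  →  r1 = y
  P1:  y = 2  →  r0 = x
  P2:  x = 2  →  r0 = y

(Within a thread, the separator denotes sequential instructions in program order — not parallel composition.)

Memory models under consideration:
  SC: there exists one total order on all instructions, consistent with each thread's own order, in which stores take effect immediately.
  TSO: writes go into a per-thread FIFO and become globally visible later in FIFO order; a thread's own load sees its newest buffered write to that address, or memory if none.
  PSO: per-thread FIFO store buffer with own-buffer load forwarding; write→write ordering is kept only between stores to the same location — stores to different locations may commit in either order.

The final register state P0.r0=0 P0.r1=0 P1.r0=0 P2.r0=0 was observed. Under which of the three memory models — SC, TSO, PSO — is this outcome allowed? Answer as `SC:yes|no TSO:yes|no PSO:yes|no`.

SC:no TSO:yes PSO:yes

outcome vector order: (P0.r0,P0.r1,P1.r0,P2.r0)
under SC → (0,0,0,2), (0,0,2,0), (0,0,2,2), (0,2,0,2), (0,2,2,0), (0,2,2,2), (2,2,0,2), (2,2,2,0), (2,2,2,2)
under TSO → (0,0,0,0), (0,0,0,2), (0,0,2,0), (0,0,2,2), (0,2,0,0), (0,2,0,2), (0,2,2,0), (0,2,2,2), (2,2,0,0), (2,2,0,2), (2,2,2,0), (2,2,2,2)
under PSO → (0,0,0,0), (0,0,0,2), (0,0,2,0), (0,0,2,2), (0,2,0,0), (0,2,0,2), (0,2,2,0), (0,2,2,2), (2,2,0,0), (2,2,0,2), (2,2,2,0), (2,2,2,2)
target (0,0,0,0) ∈ {TSO,PSO}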